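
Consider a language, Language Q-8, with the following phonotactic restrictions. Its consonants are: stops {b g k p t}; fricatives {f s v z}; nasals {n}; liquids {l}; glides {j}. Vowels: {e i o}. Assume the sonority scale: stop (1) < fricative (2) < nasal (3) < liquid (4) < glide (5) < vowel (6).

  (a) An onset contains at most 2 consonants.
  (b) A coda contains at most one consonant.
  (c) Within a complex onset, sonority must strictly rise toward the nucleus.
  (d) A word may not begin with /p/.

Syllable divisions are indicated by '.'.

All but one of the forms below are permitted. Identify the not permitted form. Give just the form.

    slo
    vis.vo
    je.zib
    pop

slo — σ1 onset /sl/ (2→4 rises), coda /∅/ ok → permitted
vis.vo — σ1 onset /v/, coda /s/ ok; σ2 onset /v/, coda /∅/ ok → permitted
je.zib — σ1 onset /j/, coda /∅/ ok; σ2 onset /z/, coda /b/ ok → permitted
pop — violates constraint (d): word begins with /p/ → not permitted

pop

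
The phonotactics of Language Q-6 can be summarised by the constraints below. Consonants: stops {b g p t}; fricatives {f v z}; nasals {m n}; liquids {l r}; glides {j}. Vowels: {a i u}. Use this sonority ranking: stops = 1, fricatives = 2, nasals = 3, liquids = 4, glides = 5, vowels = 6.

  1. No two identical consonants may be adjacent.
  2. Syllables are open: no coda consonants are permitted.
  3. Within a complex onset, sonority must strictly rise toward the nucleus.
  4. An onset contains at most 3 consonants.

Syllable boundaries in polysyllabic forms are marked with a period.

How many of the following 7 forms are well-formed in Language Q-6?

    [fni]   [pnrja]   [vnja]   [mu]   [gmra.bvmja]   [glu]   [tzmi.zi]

5

[fni] — σ1 onset /fn/ (2→3 rises), coda /∅/ ok → well-formed
[pnrja] — violates constraint 4: syllable 1 onset /pnrj/ has 4 consonants (> 3) → ill-formed
[vnja] — σ1 onset /vnj/ (2→3→5 rises), coda /∅/ ok → well-formed
[mu] — σ1 onset /m/, coda /∅/ ok → well-formed
[gmra.bvmja] — violates constraint 4: syllable 2 onset /bvmj/ has 4 consonants (> 3) → ill-formed
[glu] — σ1 onset /gl/ (1→4 rises), coda /∅/ ok → well-formed
[tzmi.zi] — σ1 onset /tzm/ (1→2→3 rises), coda /∅/ ok; σ2 onset /z/, coda /∅/ ok → well-formed
Well-formed: [fni], [vnja], [mu], [glu], [tzmi.zi] → 5.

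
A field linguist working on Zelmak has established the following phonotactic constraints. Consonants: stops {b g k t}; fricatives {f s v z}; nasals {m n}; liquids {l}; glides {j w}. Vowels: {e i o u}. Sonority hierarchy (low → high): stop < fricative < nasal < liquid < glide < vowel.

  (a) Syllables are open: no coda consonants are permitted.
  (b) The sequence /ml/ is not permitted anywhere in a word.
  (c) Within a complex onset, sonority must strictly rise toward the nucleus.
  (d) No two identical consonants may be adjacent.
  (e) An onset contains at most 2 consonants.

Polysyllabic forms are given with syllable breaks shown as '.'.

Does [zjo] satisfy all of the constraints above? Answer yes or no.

[zjo] — σ1 onset /zj/ (2→5 rises), coda /∅/ ok → phonotactically legal

yes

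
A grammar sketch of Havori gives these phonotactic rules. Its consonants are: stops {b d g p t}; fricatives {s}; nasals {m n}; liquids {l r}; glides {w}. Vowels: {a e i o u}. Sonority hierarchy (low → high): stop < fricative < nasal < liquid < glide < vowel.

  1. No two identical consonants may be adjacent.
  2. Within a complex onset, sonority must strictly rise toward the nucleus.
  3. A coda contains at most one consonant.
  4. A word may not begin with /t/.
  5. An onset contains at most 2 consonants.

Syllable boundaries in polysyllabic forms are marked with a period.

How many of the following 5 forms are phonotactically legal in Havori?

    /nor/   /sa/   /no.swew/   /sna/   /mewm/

/nor/ — σ1 onset /n/, coda /r/ ok → phonotactically legal
/sa/ — σ1 onset /s/, coda /∅/ ok → phonotactically legal
/no.swew/ — σ1 onset /n/, coda /∅/ ok; σ2 onset /sw/ (2→5 rises), coda /w/ ok → phonotactically legal
/sna/ — σ1 onset /sn/ (2→3 rises), coda /∅/ ok → phonotactically legal
/mewm/ — violates constraint 3: syllable 1 coda /wm/ has 2 consonants (> 1) → phonotactically illegal
Phonotactically legal: /nor/, /sa/, /no.swew/, /sna/ → 4.

4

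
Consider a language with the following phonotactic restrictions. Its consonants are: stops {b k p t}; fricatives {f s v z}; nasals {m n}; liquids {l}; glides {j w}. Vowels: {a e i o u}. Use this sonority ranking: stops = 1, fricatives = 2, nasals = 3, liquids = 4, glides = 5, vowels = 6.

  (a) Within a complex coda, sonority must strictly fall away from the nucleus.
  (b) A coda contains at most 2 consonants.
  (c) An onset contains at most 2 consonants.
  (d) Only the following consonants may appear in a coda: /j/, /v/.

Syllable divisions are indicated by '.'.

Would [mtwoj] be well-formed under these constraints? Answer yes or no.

[mtwoj] — violates constraint (c): syllable 1 onset /mtw/ has 3 consonants (> 2) → ill-formed

no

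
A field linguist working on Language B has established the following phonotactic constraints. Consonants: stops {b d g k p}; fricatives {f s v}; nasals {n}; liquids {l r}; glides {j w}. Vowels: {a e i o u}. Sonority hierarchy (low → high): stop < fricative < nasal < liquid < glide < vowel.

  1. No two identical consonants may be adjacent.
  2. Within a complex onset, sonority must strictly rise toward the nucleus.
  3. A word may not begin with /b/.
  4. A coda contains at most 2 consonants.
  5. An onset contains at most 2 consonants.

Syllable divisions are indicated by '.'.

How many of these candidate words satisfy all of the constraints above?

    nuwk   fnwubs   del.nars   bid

nuwk — σ1 onset /n/, coda /wk/ (2C) ok → licit
fnwubs — violates constraint 5: syllable 1 onset /fnw/ has 3 consonants (> 2) → illicit
del.nars — σ1 onset /d/, coda /l/ ok; σ2 onset /n/, coda /rs/ (2C) ok → licit
bid — violates constraint 3: word begins with /b/ → illicit
Licit: nuwk, del.nars → 2.

2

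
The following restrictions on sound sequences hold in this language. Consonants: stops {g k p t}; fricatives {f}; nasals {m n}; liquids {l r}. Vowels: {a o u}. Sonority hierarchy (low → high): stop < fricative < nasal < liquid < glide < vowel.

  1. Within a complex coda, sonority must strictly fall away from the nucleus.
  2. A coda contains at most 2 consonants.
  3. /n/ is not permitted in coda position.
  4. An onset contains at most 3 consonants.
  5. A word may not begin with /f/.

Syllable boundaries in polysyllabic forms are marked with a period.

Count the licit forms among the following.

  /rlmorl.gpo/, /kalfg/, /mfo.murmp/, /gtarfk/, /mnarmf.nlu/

0

/rlmorl.gpo/ — violates constraint 1: syllable 1 coda /rl/: /r/ (liquid, 4) → /l/ (liquid, 4) does not fall → illicit
/kalfg/ — violates constraint 2: syllable 1 coda /lfg/ has 3 consonants (> 2) → illicit
/mfo.murmp/ — violates constraint 2: syllable 2 coda /rmp/ has 3 consonants (> 2) → illicit
/gtarfk/ — violates constraint 2: syllable 1 coda /rfk/ has 3 consonants (> 2) → illicit
/mnarmf.nlu/ — violates constraint 2: syllable 1 coda /rmf/ has 3 consonants (> 2) → illicit
No form is licit → 0.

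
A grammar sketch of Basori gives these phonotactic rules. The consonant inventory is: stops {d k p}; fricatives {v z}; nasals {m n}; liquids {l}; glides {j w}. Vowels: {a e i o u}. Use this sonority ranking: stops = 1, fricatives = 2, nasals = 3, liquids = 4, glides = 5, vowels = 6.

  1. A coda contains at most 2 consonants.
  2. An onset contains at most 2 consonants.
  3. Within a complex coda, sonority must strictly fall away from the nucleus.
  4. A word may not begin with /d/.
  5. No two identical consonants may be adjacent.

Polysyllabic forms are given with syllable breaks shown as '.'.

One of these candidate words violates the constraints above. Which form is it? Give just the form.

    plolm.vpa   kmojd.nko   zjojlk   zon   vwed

zjojlk

plolm.vpa — σ1 onset /pl/ (2C), coda /lm/ (4→3 falls) ok; σ2 onset /vp/ (2C), coda /∅/ ok → well-formed
kmojd.nko — σ1 onset /km/ (2C), coda /jd/ (5→1 falls) ok; σ2 onset /nk/ (2C), coda /∅/ ok → well-formed
zjojlk — violates constraint 1: syllable 1 coda /jlk/ has 3 consonants (> 2) → ill-formed
zon — σ1 onset /z/, coda /n/ ok → well-formed
vwed — σ1 onset /vw/ (2C), coda /d/ ok → well-formed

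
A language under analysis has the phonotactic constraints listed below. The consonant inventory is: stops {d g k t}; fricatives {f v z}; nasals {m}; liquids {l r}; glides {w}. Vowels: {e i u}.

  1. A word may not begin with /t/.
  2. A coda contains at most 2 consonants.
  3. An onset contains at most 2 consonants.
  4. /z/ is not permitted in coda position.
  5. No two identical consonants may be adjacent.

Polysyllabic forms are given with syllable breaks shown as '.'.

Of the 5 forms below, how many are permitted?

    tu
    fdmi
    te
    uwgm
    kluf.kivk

tu — violates constraint 1: word begins with /t/ → not permitted
fdmi — violates constraint 3: syllable 1 onset /fdm/ has 3 consonants (> 2) → not permitted
te — violates constraint 1: word begins with /t/ → not permitted
uwgm — violates constraint 2: syllable 1 coda /wgm/ has 3 consonants (> 2) → not permitted
kluf.kivk — σ1 onset /kl/ (2C), coda /f/ ok; σ2 onset /k/, coda /vk/ (2C) ok → permitted
Permitted: kluf.kivk → 1.

1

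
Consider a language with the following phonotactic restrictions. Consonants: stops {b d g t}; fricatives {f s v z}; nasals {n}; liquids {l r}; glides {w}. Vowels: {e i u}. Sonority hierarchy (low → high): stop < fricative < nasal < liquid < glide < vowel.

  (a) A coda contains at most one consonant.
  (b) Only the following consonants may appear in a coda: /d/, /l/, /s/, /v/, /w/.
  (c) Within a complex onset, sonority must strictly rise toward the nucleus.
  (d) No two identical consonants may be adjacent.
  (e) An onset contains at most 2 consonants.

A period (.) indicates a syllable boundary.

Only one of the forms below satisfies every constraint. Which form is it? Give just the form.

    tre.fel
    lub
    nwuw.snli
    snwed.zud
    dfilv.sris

tre.fel — σ1 onset /tr/ (1→4 rises), coda /∅/ ok; σ2 onset /f/, coda /l/ ok → phonotactically legal
lub — violates constraint (b): syllable 1 coda contains /b/, which is not a licensed coda consonant → phonotactically illegal
nwuw.snli — violates constraint (e): syllable 2 onset /snl/ has 3 consonants (> 2) → phonotactically illegal
snwed.zud — violates constraint (e): syllable 1 onset /snw/ has 3 consonants (> 2) → phonotactically illegal
dfilv.sris — violates constraint (a): syllable 1 coda /lv/ has 2 consonants (> 1) → phonotactically illegal

tre.fel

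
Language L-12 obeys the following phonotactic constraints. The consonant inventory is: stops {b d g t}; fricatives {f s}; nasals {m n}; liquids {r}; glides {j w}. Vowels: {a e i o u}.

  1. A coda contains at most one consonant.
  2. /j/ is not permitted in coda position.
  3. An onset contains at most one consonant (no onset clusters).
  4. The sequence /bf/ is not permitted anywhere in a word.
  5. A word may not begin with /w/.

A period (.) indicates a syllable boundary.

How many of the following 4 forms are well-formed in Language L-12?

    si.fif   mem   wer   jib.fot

si.fif — σ1 onset /s/, coda /∅/ ok; σ2 onset /f/, coda /f/ ok → well-formed
mem — σ1 onset /m/, coda /m/ ok → well-formed
wer — violates constraint 5: word begins with /w/ → ill-formed
jib.fot — violates constraint 4: contains banned sequence /bf/ → ill-formed
Well-formed: si.fif, mem → 2.

2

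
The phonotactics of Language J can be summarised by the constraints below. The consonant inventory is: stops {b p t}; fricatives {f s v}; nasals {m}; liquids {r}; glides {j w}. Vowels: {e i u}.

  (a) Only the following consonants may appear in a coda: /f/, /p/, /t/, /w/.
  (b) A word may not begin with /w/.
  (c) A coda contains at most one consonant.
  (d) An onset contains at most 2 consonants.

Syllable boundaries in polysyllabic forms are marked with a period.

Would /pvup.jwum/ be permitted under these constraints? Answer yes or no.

no

/pvup.jwum/ — violates constraint (a): syllable 2 coda contains /m/, which is not a licensed coda consonant → not permitted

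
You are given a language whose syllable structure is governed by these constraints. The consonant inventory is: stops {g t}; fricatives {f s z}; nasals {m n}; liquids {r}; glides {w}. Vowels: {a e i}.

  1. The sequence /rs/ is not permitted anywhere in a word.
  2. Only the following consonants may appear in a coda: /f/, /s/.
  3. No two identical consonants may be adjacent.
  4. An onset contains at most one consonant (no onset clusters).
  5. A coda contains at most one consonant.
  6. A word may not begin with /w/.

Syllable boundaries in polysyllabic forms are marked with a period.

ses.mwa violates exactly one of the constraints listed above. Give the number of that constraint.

4

ses.mwa: syllable 2 onset /mw/ has 2 consonants (> 1).
This is a violation of constraint 4: "An onset contains at most one consonant (no onset clusters)."
The remaining constraints (1, 2, 3, 5, 6) are satisfied.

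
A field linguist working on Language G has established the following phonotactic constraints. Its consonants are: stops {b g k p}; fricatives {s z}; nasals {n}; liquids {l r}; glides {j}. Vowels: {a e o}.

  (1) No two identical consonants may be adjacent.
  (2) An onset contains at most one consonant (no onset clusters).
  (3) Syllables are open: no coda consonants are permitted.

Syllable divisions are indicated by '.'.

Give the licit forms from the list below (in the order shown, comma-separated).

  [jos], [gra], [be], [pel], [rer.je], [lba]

[jos] — violates constraint 3: syllable 1 coda /s/ has 1 consonant (> 0) → illicit
[gra] — violates constraint 2: syllable 1 onset /gr/ has 2 consonants (> 1) → illicit
[be] — σ1 onset /b/, coda /∅/ ok → licit
[pel] — violates constraint 3: syllable 1 coda /l/ has 1 consonant (> 0) → illicit
[rer.je] — violates constraint 3: syllable 1 coda /r/ has 1 consonant (> 0) → illicit
[lba] — violates constraint 2: syllable 1 onset /lb/ has 2 consonants (> 1) → illicit

[be]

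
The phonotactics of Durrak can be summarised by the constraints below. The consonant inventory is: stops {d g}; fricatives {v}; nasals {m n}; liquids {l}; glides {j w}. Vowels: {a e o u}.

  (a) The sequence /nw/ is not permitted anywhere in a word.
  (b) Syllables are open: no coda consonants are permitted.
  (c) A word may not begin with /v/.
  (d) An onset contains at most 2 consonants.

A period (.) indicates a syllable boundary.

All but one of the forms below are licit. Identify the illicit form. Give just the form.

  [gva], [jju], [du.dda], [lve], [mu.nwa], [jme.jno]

[gva] — σ1 onset /gv/ (2C), coda /∅/ ok → licit
[jju] — σ1 onset /jj/ (2C), coda /∅/ ok → licit
[du.dda] — σ1 onset /d/, coda /∅/ ok; σ2 onset /dd/ (2C), coda /∅/ ok → licit
[lve] — σ1 onset /lv/ (2C), coda /∅/ ok → licit
[mu.nwa] — violates constraint (a): contains banned sequence /nw/ → illicit
[jme.jno] — σ1 onset /jm/ (2C), coda /∅/ ok; σ2 onset /jn/ (2C), coda /∅/ ok → licit

[mu.nwa]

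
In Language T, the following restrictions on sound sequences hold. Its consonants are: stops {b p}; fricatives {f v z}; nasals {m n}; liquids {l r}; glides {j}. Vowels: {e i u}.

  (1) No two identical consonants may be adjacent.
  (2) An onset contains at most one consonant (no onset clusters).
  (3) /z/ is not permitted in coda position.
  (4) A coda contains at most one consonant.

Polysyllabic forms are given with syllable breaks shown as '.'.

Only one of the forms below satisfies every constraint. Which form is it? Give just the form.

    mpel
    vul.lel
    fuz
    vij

mpel — violates constraint 2: syllable 1 onset /mp/ has 2 consonants (> 1) → illicit
vul.lel — violates constraint 1: adjacent identical consonants /ll/ → illicit
fuz — violates constraint 3: syllable 1 coda contains /z/ → illicit
vij — σ1 onset /v/, coda /j/ ok → licit

vij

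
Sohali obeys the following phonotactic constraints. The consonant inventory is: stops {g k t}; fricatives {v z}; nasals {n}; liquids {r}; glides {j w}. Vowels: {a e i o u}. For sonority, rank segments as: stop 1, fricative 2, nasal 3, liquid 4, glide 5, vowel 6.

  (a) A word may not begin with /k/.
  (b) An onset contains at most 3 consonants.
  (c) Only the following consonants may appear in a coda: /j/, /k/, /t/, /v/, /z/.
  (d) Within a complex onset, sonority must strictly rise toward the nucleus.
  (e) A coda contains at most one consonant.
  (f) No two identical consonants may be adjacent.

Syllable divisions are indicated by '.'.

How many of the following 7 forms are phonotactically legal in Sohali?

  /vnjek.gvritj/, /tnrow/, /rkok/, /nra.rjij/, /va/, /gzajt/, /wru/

2

/vnjek.gvritj/ — violates constraint (e): syllable 2 coda /tj/ has 2 consonants (> 1) → phonotactically illegal
/tnrow/ — violates constraint (c): syllable 1 coda contains /w/, which is not a licensed coda consonant → phonotactically illegal
/rkok/ — violates constraint (d): syllable 1 onset /rk/: /r/ (liquid, 4) → /k/ (stop, 1) does not rise → phonotactically illegal
/nra.rjij/ — σ1 onset /nr/ (3→4 rises), coda /∅/ ok; σ2 onset /rj/ (4→5 rises), coda /j/ ok → phonotactically legal
/va/ — σ1 onset /v/, coda /∅/ ok → phonotactically legal
/gzajt/ — violates constraint (e): syllable 1 coda /jt/ has 2 consonants (> 1) → phonotactically illegal
/wru/ — violates constraint (d): syllable 1 onset /wr/: /w/ (glide, 5) → /r/ (liquid, 4) does not rise → phonotactically illegal
Phonotactically legal: /nra.rjij/, /va/ → 2.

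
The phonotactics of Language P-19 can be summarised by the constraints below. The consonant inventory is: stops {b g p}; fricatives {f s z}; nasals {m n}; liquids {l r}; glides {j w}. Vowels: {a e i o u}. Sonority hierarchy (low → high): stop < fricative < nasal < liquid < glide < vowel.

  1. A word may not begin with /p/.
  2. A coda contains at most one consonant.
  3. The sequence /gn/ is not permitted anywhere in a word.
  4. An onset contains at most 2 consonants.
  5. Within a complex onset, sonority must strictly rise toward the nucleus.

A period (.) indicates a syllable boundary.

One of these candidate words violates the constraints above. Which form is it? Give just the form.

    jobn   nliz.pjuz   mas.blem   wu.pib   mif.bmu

jobn

jobn — violates constraint 2: syllable 1 coda /bn/ has 2 consonants (> 1) → not permitted
nliz.pjuz — σ1 onset /nl/ (3→4 rises), coda /z/ ok; σ2 onset /pj/ (1→5 rises), coda /z/ ok → permitted
mas.blem — σ1 onset /m/, coda /s/ ok; σ2 onset /bl/ (1→4 rises), coda /m/ ok → permitted
wu.pib — σ1 onset /w/, coda /∅/ ok; σ2 onset /p/, coda /b/ ok → permitted
mif.bmu — σ1 onset /m/, coda /f/ ok; σ2 onset /bm/ (1→3 rises), coda /∅/ ok → permitted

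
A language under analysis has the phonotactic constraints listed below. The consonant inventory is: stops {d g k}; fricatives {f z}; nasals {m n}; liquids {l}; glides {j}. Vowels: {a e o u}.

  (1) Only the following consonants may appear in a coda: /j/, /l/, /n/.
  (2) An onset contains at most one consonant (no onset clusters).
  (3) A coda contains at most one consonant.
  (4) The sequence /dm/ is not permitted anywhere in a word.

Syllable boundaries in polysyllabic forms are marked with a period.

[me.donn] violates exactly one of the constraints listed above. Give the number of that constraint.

3

[me.donn]: syllable 2 coda /nn/ has 2 consonants (> 1).
This is a violation of constraint 3: "A coda contains at most one consonant."
The remaining constraints (1, 2, 4) are satisfied.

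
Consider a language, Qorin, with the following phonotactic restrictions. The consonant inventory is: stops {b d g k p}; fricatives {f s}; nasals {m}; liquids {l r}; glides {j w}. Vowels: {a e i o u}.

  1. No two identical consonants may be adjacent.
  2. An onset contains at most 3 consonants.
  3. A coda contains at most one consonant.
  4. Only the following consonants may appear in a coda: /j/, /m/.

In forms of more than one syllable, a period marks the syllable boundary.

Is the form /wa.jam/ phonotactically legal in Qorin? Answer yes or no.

yes

/wa.jam/ — σ1 onset /w/, coda /∅/ ok; σ2 onset /j/, coda /m/ ok → phonotactically legal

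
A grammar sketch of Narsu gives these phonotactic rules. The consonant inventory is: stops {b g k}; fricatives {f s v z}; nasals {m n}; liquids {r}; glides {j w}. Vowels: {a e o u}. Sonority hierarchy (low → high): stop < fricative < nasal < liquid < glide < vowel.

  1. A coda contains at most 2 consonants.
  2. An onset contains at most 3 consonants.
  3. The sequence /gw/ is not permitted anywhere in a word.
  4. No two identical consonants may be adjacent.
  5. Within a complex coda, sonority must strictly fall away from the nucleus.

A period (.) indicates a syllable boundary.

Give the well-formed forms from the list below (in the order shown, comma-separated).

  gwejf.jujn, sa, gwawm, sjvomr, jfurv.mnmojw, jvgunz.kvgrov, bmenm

gwejf.jujn — violates constraint 3: contains banned sequence /gw/ → ill-formed
sa — σ1 onset /s/, coda /∅/ ok → well-formed
gwawm — violates constraint 3: contains banned sequence /gw/ → ill-formed
sjvomr — violates constraint 5: syllable 1 coda /mr/: /m/ (nasal, 3) → /r/ (liquid, 4) does not fall → ill-formed
jfurv.mnmojw — violates constraint 5: syllable 2 coda /jw/: /j/ (glide, 5) → /w/ (glide, 5) does not fall → ill-formed
jvgunz.kvgrov — violates constraint 2: syllable 2 onset /kvgr/ has 4 consonants (> 3) → ill-formed
bmenm — violates constraint 5: syllable 1 coda /nm/: /n/ (nasal, 3) → /m/ (nasal, 3) does not fall → ill-formed

sa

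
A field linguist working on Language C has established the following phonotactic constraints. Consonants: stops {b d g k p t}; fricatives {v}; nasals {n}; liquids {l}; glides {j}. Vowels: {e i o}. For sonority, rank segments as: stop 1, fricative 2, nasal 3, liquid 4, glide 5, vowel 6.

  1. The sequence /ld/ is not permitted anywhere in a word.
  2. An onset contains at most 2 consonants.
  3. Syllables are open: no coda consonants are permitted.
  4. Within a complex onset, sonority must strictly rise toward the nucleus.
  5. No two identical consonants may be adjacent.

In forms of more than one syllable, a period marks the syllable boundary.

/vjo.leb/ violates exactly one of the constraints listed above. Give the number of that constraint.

3

/vjo.leb/: syllable 2 coda /b/ has 1 consonant (> 0).
This is a violation of constraint 3: "Syllables are open: no coda consonants are permitted."
The remaining constraints (1, 2, 4, 5) are satisfied.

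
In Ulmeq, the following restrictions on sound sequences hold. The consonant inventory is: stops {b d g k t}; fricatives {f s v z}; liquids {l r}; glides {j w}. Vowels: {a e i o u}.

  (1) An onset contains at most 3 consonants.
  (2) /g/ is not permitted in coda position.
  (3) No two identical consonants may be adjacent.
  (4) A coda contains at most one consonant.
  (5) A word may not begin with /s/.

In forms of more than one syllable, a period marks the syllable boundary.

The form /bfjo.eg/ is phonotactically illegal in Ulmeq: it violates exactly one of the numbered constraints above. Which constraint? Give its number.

2

/bfjo.eg/: syllable 2 coda contains /g/.
This is a violation of constraint 2: "/g/ is not permitted in coda position."
The remaining constraints (1, 3, 4, 5) are satisfied.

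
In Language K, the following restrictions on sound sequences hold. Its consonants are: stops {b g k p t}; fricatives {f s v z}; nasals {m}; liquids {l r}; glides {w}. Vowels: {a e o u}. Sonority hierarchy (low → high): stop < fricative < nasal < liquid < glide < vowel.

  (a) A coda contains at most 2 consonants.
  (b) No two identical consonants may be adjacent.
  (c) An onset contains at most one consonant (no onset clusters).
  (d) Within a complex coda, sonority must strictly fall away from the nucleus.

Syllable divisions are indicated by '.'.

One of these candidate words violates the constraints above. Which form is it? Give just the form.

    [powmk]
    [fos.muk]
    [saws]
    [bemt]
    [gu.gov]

[powmk]

[powmk] — violates constraint (a): syllable 1 coda /wmk/ has 3 consonants (> 2) → illicit
[fos.muk] — σ1 onset /f/, coda /s/ ok; σ2 onset /m/, coda /k/ ok → licit
[saws] — σ1 onset /s/, coda /ws/ (5→2 falls) ok → licit
[bemt] — σ1 onset /b/, coda /mt/ (3→1 falls) ok → licit
[gu.gov] — σ1 onset /g/, coda /∅/ ok; σ2 onset /g/, coda /v/ ok → licit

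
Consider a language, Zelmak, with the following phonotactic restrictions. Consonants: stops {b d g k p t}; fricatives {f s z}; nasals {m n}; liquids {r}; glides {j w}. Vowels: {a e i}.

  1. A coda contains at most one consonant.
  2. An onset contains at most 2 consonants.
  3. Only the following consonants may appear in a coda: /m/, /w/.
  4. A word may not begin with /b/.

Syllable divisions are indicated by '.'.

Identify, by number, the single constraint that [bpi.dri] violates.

[bpi.dri]: word begins with /b/.
This is a violation of constraint 4: "A word may not begin with /b/."
The remaining constraints (1, 2, 3) are satisfied.

4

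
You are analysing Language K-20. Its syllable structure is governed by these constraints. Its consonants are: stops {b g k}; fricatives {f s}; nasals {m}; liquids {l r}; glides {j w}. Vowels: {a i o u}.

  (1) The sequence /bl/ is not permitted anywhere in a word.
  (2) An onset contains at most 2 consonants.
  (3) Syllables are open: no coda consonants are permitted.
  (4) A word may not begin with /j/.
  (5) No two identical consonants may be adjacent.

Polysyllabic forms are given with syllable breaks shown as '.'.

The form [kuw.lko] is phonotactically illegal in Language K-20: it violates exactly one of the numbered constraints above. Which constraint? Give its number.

3

[kuw.lko]: syllable 1 coda /w/ has 1 consonant (> 0).
This is a violation of constraint 3: "Syllables are open: no coda consonants are permitted."
The remaining constraints (1, 2, 4, 5) are satisfied.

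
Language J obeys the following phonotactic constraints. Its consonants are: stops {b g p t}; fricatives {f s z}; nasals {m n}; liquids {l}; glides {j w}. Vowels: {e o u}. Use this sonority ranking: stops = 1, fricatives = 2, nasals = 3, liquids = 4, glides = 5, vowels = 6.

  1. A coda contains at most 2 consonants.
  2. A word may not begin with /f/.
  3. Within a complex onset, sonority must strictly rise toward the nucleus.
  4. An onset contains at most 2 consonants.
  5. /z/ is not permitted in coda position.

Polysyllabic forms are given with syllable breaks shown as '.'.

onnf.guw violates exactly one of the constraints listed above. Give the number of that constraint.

1

onnf.guw: syllable 1 coda /nnf/ has 3 consonants (> 2).
This is a violation of constraint 1: "A coda contains at most 2 consonants."
The remaining constraints (2, 3, 4, 5) are satisfied.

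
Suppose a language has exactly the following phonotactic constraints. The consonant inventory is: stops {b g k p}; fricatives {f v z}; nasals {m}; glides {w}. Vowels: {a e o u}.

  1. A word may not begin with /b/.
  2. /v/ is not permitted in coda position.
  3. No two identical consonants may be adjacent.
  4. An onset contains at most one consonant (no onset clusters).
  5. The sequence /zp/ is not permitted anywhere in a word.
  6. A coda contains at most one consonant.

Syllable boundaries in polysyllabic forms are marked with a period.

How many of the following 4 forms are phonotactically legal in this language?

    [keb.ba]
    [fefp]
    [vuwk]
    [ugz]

0

[keb.ba] — violates constraint 3: adjacent identical consonants /bb/ → phonotactically illegal
[fefp] — violates constraint 6: syllable 1 coda /fp/ has 2 consonants (> 1) → phonotactically illegal
[vuwk] — violates constraint 6: syllable 1 coda /wk/ has 2 consonants (> 1) → phonotactically illegal
[ugz] — violates constraint 6: syllable 1 coda /gz/ has 2 consonants (> 1) → phonotactically illegal
No form is phonotactically legal → 0.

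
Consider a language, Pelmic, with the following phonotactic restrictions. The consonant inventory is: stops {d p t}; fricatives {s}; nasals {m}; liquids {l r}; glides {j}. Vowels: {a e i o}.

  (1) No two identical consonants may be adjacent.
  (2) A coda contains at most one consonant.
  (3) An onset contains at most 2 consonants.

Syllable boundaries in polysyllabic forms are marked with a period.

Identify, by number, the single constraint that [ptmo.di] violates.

[ptmo.di]: syllable 1 onset /ptm/ has 3 consonants (> 2).
This is a violation of constraint 3: "An onset contains at most 2 consonants."
The remaining constraints (1, 2) are satisfied.

3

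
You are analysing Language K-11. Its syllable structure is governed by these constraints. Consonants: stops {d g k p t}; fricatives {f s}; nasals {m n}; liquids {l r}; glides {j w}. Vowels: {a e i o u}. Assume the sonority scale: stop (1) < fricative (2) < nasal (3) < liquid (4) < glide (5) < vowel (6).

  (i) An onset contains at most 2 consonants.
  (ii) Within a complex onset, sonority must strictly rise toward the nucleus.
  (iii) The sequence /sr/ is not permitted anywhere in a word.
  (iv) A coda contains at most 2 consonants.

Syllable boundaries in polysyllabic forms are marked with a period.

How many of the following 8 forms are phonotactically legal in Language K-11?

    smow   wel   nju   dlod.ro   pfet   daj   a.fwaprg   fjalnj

6

smow — σ1 onset /sm/ (2→3 rises), coda /w/ ok → phonotactically legal
wel — σ1 onset /w/, coda /l/ ok → phonotactically legal
nju — σ1 onset /nj/ (3→5 rises), coda /∅/ ok → phonotactically legal
dlod.ro — σ1 onset /dl/ (1→4 rises), coda /d/ ok; σ2 onset /r/, coda /∅/ ok → phonotactically legal
pfet — σ1 onset /pf/ (1→2 rises), coda /t/ ok → phonotactically legal
daj — σ1 onset /d/, coda /j/ ok → phonotactically legal
a.fwaprg — violates constraint (iv): syllable 2 coda /prg/ has 3 consonants (> 2) → phonotactically illegal
fjalnj — violates constraint (iv): syllable 1 coda /lnj/ has 3 consonants (> 2) → phonotactically illegal
Phonotactically legal: smow, wel, nju, dlod.ro, pfet, daj → 6.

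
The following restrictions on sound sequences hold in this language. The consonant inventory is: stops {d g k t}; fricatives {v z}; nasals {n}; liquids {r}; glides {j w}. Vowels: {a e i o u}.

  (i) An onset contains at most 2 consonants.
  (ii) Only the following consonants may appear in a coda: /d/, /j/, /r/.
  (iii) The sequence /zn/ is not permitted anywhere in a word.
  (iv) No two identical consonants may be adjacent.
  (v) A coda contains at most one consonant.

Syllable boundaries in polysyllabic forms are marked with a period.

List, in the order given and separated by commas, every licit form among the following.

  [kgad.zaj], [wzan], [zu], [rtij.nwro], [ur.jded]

[kgad.zaj], [zu], [ur.jded]

[kgad.zaj] — σ1 onset /kg/ (2C), coda /d/ ok; σ2 onset /z/, coda /j/ ok → licit
[wzan] — violates constraint (ii): syllable 1 coda contains /n/, which is not a licensed coda consonant → illicit
[zu] — σ1 onset /z/, coda /∅/ ok → licit
[rtij.nwro] — violates constraint (i): syllable 2 onset /nwr/ has 3 consonants (> 2) → illicit
[ur.jded] — σ1 onset /∅/, coda /r/ ok; σ2 onset /jd/ (2C), coda /d/ ok → licit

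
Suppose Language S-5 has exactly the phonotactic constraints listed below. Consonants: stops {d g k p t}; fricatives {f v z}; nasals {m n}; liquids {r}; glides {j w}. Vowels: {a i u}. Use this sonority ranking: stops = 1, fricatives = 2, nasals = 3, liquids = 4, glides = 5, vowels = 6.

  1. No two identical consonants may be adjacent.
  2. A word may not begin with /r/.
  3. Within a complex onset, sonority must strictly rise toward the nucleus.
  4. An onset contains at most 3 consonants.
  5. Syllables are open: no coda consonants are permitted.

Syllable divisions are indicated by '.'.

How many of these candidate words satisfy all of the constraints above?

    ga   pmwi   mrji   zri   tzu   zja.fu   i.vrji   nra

8

ga — σ1 onset /g/, coda /∅/ ok → phonotactically legal
pmwi — σ1 onset /pmw/ (1→3→5 rises), coda /∅/ ok → phonotactically legal
mrji — σ1 onset /mrj/ (3→4→5 rises), coda /∅/ ok → phonotactically legal
zri — σ1 onset /zr/ (2→4 rises), coda /∅/ ok → phonotactically legal
tzu — σ1 onset /tz/ (1→2 rises), coda /∅/ ok → phonotactically legal
zja.fu — σ1 onset /zj/ (2→5 rises), coda /∅/ ok; σ2 onset /f/, coda /∅/ ok → phonotactically legal
i.vrji — σ1 onset /∅/, coda /∅/ ok; σ2 onset /vrj/ (2→4→5 rises), coda /∅/ ok → phonotactically legal
nra — σ1 onset /nr/ (3→4 rises), coda /∅/ ok → phonotactically legal
Phonotactically legal: ga, pmwi, mrji, zri, tzu, zja.fu, i.vrji, nra → 8.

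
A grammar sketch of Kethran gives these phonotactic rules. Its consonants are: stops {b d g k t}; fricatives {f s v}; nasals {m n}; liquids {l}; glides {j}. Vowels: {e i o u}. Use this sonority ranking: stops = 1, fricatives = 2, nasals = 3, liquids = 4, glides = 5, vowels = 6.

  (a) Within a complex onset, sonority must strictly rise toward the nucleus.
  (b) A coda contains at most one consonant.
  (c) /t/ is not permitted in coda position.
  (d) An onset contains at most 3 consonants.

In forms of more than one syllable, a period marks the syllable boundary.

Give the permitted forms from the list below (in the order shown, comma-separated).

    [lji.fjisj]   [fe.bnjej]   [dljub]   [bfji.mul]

[lji.fjisj] — violates constraint (b): syllable 2 coda /sj/ has 2 consonants (> 1) → not permitted
[fe.bnjej] — σ1 onset /f/, coda /∅/ ok; σ2 onset /bnj/ (1→3→5 rises), coda /j/ ok → permitted
[dljub] — σ1 onset /dlj/ (1→4→5 rises), coda /b/ ok → permitted
[bfji.mul] — σ1 onset /bfj/ (1→2→5 rises), coda /∅/ ok; σ2 onset /m/, coda /l/ ok → permitted

[fe.bnjej], [dljub], [bfji.mul]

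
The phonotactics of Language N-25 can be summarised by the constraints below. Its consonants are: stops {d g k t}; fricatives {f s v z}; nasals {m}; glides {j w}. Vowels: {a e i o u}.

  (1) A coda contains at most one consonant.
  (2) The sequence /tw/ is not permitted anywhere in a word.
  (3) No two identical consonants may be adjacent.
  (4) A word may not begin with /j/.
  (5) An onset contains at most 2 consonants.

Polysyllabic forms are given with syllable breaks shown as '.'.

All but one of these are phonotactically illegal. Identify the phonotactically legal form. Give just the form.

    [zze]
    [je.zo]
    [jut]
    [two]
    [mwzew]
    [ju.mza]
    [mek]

[mek]

[zze] — violates constraint 3: adjacent identical consonants /zz/ → phonotactically illegal
[je.zo] — violates constraint 4: word begins with /j/ → phonotactically illegal
[jut] — violates constraint 4: word begins with /j/ → phonotactically illegal
[two] — violates constraint 2: contains banned sequence /tw/ → phonotactically illegal
[mwzew] — violates constraint 5: syllable 1 onset /mwz/ has 3 consonants (> 2) → phonotactically illegal
[ju.mza] — violates constraint 4: word begins with /j/ → phonotactically illegal
[mek] — σ1 onset /m/, coda /k/ ok → phonotactically legal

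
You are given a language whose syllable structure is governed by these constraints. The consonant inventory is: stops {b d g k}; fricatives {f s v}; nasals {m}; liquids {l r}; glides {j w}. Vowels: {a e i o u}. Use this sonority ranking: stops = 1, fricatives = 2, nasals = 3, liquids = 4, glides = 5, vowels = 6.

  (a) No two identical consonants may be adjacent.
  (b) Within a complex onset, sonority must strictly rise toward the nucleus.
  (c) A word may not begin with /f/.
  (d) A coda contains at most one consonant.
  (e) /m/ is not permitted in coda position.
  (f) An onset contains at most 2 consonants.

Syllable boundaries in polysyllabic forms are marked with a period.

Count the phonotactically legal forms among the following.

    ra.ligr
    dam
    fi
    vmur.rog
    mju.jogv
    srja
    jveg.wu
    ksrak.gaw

ra.ligr — violates constraint (d): syllable 2 coda /gr/ has 2 consonants (> 1) → phonotactically illegal
dam — violates constraint (e): syllable 1 coda contains /m/ → phonotactically illegal
fi — violates constraint (c): word begins with /f/ → phonotactically illegal
vmur.rog — violates constraint (a): adjacent identical consonants /rr/ → phonotactically illegal
mju.jogv — violates constraint (d): syllable 2 coda /gv/ has 2 consonants (> 1) → phonotactically illegal
srja — violates constraint (f): syllable 1 onset /srj/ has 3 consonants (> 2) → phonotactically illegal
jveg.wu — violates constraint (b): syllable 1 onset /jv/: /j/ (glide, 5) → /v/ (fricative, 2) does not rise → phonotactically illegal
ksrak.gaw — violates constraint (f): syllable 1 onset /ksr/ has 3 consonants (> 2) → phonotactically illegal
No form is phonotactically legal → 0.

0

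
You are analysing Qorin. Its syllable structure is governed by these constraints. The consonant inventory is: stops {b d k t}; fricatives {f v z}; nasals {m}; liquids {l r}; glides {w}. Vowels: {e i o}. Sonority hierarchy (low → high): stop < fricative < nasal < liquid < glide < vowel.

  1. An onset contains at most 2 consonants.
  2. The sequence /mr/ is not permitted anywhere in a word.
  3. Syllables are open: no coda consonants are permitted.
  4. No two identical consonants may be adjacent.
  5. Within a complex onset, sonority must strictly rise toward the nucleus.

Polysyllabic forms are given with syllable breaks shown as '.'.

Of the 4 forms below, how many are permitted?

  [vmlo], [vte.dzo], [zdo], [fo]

1

[vmlo] — violates constraint 1: syllable 1 onset /vml/ has 3 consonants (> 2) → not permitted
[vte.dzo] — violates constraint 5: syllable 1 onset /vt/: /v/ (fricative, 2) → /t/ (stop, 1) does not rise → not permitted
[zdo] — violates constraint 5: syllable 1 onset /zd/: /z/ (fricative, 2) → /d/ (stop, 1) does not rise → not permitted
[fo] — σ1 onset /f/, coda /∅/ ok → permitted
Permitted: [fo] → 1.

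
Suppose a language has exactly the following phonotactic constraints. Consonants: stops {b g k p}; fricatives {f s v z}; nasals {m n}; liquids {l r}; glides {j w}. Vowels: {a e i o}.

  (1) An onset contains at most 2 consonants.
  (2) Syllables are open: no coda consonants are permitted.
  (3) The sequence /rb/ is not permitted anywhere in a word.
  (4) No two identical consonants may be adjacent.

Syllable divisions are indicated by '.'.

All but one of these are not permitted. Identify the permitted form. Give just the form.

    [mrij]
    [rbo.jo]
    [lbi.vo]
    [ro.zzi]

[mrij] — violates constraint 2: syllable 1 coda /j/ has 1 consonant (> 0) → not permitted
[rbo.jo] — violates constraint 3: contains banned sequence /rb/ → not permitted
[lbi.vo] — σ1 onset /lb/ (2C), coda /∅/ ok; σ2 onset /v/, coda /∅/ ok → permitted
[ro.zzi] — violates constraint 4: adjacent identical consonants /zz/ → not permitted

[lbi.vo]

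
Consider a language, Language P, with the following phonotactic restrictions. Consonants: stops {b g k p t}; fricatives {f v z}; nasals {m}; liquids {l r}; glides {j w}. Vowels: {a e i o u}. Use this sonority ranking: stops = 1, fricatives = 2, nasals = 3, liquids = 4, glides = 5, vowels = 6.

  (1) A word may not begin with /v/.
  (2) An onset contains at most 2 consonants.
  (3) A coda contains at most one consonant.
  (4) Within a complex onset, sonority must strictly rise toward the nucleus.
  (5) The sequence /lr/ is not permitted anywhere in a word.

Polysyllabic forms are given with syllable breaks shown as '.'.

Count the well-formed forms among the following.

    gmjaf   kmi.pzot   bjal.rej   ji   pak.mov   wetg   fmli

gmjaf — violates constraint 2: syllable 1 onset /gmj/ has 3 consonants (> 2) → ill-formed
kmi.pzot — σ1 onset /km/ (1→3 rises), coda /∅/ ok; σ2 onset /pz/ (1→2 rises), coda /t/ ok → well-formed
bjal.rej — violates constraint 5: contains banned sequence /lr/ → ill-formed
ji — σ1 onset /j/, coda /∅/ ok → well-formed
pak.mov — σ1 onset /p/, coda /k/ ok; σ2 onset /m/, coda /v/ ok → well-formed
wetg — violates constraint 3: syllable 1 coda /tg/ has 2 consonants (> 1) → ill-formed
fmli — violates constraint 2: syllable 1 onset /fml/ has 3 consonants (> 2) → ill-formed
Well-formed: kmi.pzot, ji, pak.mov → 3.

3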